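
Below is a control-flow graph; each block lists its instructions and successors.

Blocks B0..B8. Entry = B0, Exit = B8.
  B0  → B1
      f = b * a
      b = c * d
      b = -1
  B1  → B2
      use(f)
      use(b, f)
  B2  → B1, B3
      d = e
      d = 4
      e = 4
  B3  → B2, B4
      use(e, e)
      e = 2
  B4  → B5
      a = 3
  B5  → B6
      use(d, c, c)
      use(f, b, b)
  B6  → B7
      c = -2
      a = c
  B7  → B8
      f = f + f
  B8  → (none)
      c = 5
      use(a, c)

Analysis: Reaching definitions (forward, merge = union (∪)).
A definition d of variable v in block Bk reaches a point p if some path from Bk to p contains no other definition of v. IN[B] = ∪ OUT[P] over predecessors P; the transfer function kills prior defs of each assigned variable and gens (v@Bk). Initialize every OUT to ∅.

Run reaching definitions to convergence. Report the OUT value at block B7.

Fixpoint table:
  B0: | IN={} | OUT={b@B0, f@B0}
  B1: | IN={b@B0, d@B2, e@B2, f@B0} | OUT={b@B0, d@B2, e@B2, f@B0}
  B2: | IN={b@B0, d@B2, e@B2, e@B3, f@B0} | OUT={b@B0, d@B2, e@B2, f@B0}
  B3: | IN={b@B0, d@B2, e@B2, f@B0} | OUT={b@B0, d@B2, e@B3, f@B0}
  B4: | IN={b@B0, d@B2, e@B3, f@B0} | OUT={a@B4, b@B0, d@B2, e@B3, f@B0}
  B5: | IN={a@B4, b@B0, d@B2, e@B3, f@B0} | OUT={a@B4, b@B0, d@B2, e@B3, f@B0}
  B6: | IN={a@B4, b@B0, d@B2, e@B3, f@B0} | OUT={a@B6, b@B0, c@B6, d@B2, e@B3, f@B0}
  B7: | IN={a@B6, b@B0, c@B6, d@B2, e@B3, f@B0} | OUT={a@B6, b@B0, c@B6, d@B2, e@B3, f@B7}
  B8: | IN={a@B6, b@B0, c@B6, d@B2, e@B3, f@B7} | OUT={a@B6, b@B0, c@B8, d@B2, e@B3, f@B7}

Merge at B7: IN[B7] = OUT[B6] = {a@B6, b@B0, c@B6, d@B2, e@B3, f@B0}
Applying B7's transfer function to that IN value gives OUT[B7] (row B7 above).

Answer: {a@B6, b@B0, c@B6, d@B2, e@B3, f@B7}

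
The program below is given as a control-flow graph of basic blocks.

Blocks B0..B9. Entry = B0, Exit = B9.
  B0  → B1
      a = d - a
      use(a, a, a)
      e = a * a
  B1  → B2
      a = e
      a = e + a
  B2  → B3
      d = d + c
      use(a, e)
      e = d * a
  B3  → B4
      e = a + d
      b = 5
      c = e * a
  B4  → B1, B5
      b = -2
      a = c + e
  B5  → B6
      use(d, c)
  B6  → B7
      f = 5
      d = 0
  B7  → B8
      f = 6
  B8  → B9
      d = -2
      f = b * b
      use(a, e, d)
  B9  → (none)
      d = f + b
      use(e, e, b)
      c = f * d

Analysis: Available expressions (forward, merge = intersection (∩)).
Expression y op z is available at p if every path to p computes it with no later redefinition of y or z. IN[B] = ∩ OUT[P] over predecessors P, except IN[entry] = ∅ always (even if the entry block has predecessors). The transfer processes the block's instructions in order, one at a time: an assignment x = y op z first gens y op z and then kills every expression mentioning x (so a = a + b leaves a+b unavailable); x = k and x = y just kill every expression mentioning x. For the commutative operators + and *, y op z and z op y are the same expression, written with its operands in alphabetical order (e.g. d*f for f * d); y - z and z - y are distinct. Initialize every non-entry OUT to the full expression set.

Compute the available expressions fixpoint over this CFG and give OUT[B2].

Converged values:
  B0:  IN={}  OUT={a*a}
  B1:  IN={}  OUT={}
  B2:  IN={}  OUT={a*d}
  B3:  IN={a*d}  OUT={a*d, a*e, a+d}
  B4:  IN={a*d, a*e, a+d}  OUT={c+e}
  B5:  IN={c+e}  OUT={c+e}
  B6:  IN={c+e}  OUT={c+e}
  B7:  IN={c+e}  OUT={c+e}
  B8:  IN={c+e}  OUT={b*b, c+e}
  B9:  IN={b*b, c+e}  OUT={b*b, b+f, d*f}

Merge at B2: IN[B2] = OUT[B1] = {}
Applying B2's transfer function to that IN value gives OUT[B2] (row B2 above).

Answer: {a*d}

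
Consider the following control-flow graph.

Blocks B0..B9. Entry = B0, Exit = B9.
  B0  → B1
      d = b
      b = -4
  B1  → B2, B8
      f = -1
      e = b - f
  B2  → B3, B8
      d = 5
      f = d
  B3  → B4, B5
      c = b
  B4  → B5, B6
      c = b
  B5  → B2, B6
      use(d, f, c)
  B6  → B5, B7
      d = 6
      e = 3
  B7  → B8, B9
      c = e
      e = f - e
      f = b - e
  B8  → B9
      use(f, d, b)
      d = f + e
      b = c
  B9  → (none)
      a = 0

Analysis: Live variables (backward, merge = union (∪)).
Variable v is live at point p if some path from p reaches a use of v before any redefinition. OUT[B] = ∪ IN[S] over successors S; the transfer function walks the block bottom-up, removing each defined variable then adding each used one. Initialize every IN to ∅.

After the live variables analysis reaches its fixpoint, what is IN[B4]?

Answer: {b, d, e, f}

Derivation:
Per-block solution:
  B0: | IN={b, c} | OUT={b, c, d}
  B1: | IN={b, c, d} | OUT={b, c, d, e, f}
  B2: | IN={b, c, e} | OUT={b, c, d, e, f}
  B3: | IN={b, d, e, f} | OUT={b, c, d, e, f}
  B4: | IN={b, d, e, f} | OUT={b, c, d, e, f}
  B5: | IN={b, c, d, e, f} | OUT={b, c, e, f}
  B6: | IN={b, c, f} | OUT={b, c, d, e, f}
  B7: | IN={b, d, e, f} | OUT={b, c, d, e, f}
  B8: | IN={b, c, d, e, f} | OUT={}
  B9: | IN={} | OUT={}

Merge at B4: OUT[B4] = IN[B5] ⊔ IN[B6] = {b, c, d, e, f}
Applying B4's transfer function to that OUT value gives IN[B4] (row B4 above).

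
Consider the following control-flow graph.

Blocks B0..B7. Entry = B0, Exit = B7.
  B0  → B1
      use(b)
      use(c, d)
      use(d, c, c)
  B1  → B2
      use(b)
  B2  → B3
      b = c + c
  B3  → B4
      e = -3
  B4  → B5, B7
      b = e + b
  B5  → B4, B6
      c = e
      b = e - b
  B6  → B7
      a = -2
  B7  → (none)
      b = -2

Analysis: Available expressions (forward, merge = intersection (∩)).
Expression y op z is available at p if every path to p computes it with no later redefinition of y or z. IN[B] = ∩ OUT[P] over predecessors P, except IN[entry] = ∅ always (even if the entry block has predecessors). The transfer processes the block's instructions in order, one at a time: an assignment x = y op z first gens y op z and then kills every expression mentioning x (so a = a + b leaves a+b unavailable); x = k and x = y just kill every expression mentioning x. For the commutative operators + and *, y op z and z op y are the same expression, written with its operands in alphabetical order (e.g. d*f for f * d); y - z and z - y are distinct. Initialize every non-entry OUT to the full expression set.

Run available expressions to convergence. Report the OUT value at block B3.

Fixpoint table:
  B0: | IN={} | OUT={}
  B1: | IN={} | OUT={}
  B2: | IN={} | OUT={c+c}
  B3: | IN={c+c} | OUT={c+c}
  B4: | IN={} | OUT={}
  B5: | IN={} | OUT={}
  B6: | IN={} | OUT={}
  B7: | IN={} | OUT={}

Merge at B3: IN[B3] = OUT[B2] = {c+c}
Applying B3's transfer function to that IN value gives OUT[B3] (row B3 above).

Answer: {c+c}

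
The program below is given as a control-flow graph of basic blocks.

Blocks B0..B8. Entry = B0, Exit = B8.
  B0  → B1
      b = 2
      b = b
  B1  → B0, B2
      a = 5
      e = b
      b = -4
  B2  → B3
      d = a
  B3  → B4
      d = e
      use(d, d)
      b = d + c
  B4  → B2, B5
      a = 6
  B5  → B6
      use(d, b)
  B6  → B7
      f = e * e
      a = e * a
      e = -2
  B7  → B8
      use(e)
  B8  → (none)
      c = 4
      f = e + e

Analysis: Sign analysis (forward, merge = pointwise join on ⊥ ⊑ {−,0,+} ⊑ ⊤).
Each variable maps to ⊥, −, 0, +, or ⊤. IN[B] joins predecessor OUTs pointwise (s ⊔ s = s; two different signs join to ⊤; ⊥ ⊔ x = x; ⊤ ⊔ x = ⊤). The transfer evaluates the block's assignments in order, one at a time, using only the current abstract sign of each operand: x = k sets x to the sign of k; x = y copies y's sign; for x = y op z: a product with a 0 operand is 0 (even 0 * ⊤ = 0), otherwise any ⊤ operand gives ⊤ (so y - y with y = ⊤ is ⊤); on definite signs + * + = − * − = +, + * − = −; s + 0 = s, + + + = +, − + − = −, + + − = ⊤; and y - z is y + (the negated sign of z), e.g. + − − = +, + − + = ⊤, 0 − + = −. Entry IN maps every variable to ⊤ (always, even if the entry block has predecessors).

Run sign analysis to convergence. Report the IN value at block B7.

Converged values:
  B0: | IN=(all ⊤) | OUT={b:+; rest ⊤}
  B1: | IN={b:+; rest ⊤} | OUT={a:+, b:-, e:+; rest ⊤}
  B2: | IN={a:+, e:+; rest ⊤} | OUT={a:+, d:+, e:+; rest ⊤}
  B3: | IN={a:+, d:+, e:+; rest ⊤} | OUT={a:+, d:+, e:+; rest ⊤}
  B4: | IN={a:+, d:+, e:+; rest ⊤} | OUT={a:+, d:+, e:+; rest ⊤}
  B5: | IN={a:+, d:+, e:+; rest ⊤} | OUT={a:+, d:+, e:+; rest ⊤}
  B6: | IN={a:+, d:+, e:+; rest ⊤} | OUT={a:+, d:+, e:-, f:+; rest ⊤}
  B7: | IN={a:+, d:+, e:-, f:+; rest ⊤} | OUT={a:+, d:+, e:-, f:+; rest ⊤}
  B8: | IN={a:+, d:+, e:-, f:+; rest ⊤} | OUT={a:+, c:+, d:+, e:-, f:-; rest ⊤}

Merge at B7: IN[B7] = OUT[B6] = {a: +, b: ⊤, c: ⊤, d: +, e: -, f: +}

Answer: {a: +, b: ⊤, c: ⊤, d: +, e: -, f: +}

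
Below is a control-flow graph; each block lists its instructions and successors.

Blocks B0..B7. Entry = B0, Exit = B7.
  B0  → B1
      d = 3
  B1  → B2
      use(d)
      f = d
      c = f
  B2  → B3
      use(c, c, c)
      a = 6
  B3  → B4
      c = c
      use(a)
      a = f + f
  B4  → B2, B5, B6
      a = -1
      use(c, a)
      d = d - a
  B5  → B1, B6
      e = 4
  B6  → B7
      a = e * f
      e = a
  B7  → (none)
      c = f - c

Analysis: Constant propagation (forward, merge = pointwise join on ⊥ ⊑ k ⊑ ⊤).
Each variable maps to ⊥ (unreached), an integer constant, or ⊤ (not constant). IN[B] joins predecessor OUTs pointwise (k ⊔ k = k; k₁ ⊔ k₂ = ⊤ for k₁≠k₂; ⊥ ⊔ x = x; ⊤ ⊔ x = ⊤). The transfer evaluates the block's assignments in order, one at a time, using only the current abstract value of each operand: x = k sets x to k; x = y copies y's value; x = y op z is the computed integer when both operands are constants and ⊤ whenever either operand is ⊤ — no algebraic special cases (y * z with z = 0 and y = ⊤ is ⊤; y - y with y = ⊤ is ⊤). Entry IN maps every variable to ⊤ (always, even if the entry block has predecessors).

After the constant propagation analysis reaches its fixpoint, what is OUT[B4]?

Answer: {a: -1, b: ⊤, c: ⊤, d: ⊤, e: ⊤, f: ⊤}

Derivation:
Converged values:
  B0:   IN=(all ⊤)   OUT={d:3; rest ⊤}
  B1:   IN=(all ⊤)   OUT=(all ⊤)
  B2:   IN=(all ⊤)   OUT={a:6; rest ⊤}
  B3:   IN={a:6; rest ⊤}   OUT=(all ⊤)
  B4:   IN=(all ⊤)   OUT={a:-1; rest ⊤}
  B5:   IN={a:-1; rest ⊤}   OUT={a:-1, e:4; rest ⊤}
  B6:   IN={a:-1; rest ⊤}   OUT=(all ⊤)
  B7:   IN=(all ⊤)   OUT=(all ⊤)

Merge at B4: IN[B4] = OUT[B3] = {a: ⊤, b: ⊤, c: ⊤, d: ⊤, e: ⊤, f: ⊤}
Applying B4's transfer function to that IN value gives OUT[B4] (row B4 above).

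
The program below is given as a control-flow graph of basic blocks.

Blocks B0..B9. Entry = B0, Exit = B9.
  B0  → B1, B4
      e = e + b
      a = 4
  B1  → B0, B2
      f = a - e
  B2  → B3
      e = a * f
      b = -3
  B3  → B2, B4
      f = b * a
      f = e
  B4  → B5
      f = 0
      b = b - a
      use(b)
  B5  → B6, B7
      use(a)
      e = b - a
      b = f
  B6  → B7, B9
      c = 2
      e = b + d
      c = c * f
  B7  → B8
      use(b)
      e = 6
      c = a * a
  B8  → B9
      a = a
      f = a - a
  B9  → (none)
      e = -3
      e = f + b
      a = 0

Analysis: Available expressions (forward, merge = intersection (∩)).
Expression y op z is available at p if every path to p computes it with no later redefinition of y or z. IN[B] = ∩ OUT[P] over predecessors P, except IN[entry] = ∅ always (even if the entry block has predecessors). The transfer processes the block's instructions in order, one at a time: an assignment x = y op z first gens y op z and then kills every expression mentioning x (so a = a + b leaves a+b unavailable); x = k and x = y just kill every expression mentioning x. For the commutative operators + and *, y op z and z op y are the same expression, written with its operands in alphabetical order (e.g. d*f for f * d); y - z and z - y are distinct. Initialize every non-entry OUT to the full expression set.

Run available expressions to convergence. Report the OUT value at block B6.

Per-block solution:
  B0:   IN={}   OUT={}
  B1:   IN={}   OUT={a-e}
  B2:   IN={}   OUT={a*f}
  B3:   IN={a*f}   OUT={a*b}
  B4:   IN={}   OUT={}
  B5:   IN={}   OUT={}
  B6:   IN={}   OUT={b+d}
  B7:   IN={}   OUT={a*a}
  B8:   IN={a*a}   OUT={a-a}
  B9:   IN={}   OUT={b+f}

Merge at B6: IN[B6] = OUT[B5] = {}
Applying B6's transfer function to that IN value gives OUT[B6] (row B6 above).

Answer: {b+d}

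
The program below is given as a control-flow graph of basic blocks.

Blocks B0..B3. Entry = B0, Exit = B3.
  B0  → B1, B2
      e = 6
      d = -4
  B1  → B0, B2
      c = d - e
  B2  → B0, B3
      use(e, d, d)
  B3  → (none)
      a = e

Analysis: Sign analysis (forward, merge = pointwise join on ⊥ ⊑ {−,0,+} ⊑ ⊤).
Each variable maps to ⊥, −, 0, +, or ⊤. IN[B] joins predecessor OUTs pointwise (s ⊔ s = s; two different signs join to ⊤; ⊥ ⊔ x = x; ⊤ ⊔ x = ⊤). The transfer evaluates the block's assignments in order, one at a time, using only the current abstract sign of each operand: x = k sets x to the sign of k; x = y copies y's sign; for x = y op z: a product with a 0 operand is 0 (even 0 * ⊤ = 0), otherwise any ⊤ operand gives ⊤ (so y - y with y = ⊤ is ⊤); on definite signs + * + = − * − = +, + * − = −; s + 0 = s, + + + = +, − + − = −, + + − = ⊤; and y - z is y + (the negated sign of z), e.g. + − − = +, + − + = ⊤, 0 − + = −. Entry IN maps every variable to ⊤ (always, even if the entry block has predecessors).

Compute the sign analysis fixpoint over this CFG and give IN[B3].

Answer: {a: ⊤, b: ⊤, c: ⊤, d: -, e: +, f: ⊤}

Trace:
Converged values:
  B0: | IN=(all ⊤) | OUT={d:-, e:+; rest ⊤}
  B1: | IN={d:-, e:+; rest ⊤} | OUT={c:-, d:-, e:+; rest ⊤}
  B2: | IN={d:-, e:+; rest ⊤} | OUT={d:-, e:+; rest ⊤}
  B3: | IN={d:-, e:+; rest ⊤} | OUT={a:+, d:-, e:+; rest ⊤}

Merge at B3: IN[B3] = OUT[B2] = {a: ⊤, b: ⊤, c: ⊤, d: -, e: +, f: ⊤}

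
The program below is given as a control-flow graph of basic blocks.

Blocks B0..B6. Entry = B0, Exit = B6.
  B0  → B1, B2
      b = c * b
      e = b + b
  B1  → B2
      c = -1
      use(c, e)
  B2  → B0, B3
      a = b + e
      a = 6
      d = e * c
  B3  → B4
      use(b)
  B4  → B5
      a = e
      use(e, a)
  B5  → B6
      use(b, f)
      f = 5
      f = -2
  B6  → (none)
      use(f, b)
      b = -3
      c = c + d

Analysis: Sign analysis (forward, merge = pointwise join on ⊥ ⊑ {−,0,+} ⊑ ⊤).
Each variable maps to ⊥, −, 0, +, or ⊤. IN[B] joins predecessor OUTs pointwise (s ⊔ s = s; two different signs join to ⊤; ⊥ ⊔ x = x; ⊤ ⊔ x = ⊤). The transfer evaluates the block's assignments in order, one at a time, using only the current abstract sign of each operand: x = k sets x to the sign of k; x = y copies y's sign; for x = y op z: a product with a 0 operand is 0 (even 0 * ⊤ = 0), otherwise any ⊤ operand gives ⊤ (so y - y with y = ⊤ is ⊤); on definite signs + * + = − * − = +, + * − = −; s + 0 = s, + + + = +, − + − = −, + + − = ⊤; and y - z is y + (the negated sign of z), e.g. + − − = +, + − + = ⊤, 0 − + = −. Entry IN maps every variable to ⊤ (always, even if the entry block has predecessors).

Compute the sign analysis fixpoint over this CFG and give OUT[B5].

Answer: {a: ⊤, b: ⊤, c: ⊤, d: ⊤, e: ⊤, f: -}

Derivation:
Converged values:
  B0:   IN=(all ⊤)   OUT=(all ⊤)
  B1:   IN=(all ⊤)   OUT={c:-; rest ⊤}
  B2:   IN=(all ⊤)   OUT={a:+; rest ⊤}
  B3:   IN={a:+; rest ⊤}   OUT={a:+; rest ⊤}
  B4:   IN={a:+; rest ⊤}   OUT=(all ⊤)
  B5:   IN=(all ⊤)   OUT={f:-; rest ⊤}
  B6:   IN={f:-; rest ⊤}   OUT={b:-, f:-; rest ⊤}

Merge at B5: IN[B5] = OUT[B4] = {a: ⊤, b: ⊤, c: ⊤, d: ⊤, e: ⊤, f: ⊤}
Applying B5's transfer function to that IN value gives OUT[B5] (row B5 above).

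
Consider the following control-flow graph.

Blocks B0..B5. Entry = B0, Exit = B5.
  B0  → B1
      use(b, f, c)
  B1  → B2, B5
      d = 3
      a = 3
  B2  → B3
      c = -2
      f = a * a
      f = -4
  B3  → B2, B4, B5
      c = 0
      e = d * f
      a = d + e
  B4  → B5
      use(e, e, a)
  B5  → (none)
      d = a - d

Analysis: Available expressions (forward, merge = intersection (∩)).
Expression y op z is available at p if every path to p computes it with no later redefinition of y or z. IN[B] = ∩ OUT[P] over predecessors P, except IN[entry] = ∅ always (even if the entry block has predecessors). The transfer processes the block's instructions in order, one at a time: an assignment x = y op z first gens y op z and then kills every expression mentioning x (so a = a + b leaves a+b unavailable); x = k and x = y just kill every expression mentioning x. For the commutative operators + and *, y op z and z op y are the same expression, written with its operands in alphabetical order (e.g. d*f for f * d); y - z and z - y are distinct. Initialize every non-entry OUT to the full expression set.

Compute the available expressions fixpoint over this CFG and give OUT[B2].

Answer: {a*a}

Derivation:
Fixpoint table:
  B0: | IN={} | OUT={}
  B1: | IN={} | OUT={}
  B2: | IN={} | OUT={a*a}
  B3: | IN={a*a} | OUT={d*f, d+e}
  B4: | IN={d*f, d+e} | OUT={d*f, d+e}
  B5: | IN={} | OUT={}

Merge at B2: IN[B2] = OUT[B1] ∩ OUT[B3] = {}
Applying B2's transfer function to that IN value gives OUT[B2] (row B2 above).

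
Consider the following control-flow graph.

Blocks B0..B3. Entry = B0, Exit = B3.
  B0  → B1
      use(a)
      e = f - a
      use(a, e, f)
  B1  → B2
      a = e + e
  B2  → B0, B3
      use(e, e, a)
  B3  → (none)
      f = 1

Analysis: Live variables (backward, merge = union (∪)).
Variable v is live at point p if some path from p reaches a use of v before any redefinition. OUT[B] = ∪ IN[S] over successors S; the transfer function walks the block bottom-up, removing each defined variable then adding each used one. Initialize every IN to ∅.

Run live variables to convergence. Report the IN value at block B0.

Answer: {a, f}

Trace:
Per-block solution:
  B0: | IN={a, f} | OUT={e, f}
  B1: | IN={e, f} | OUT={a, e, f}
  B2: | IN={a, e, f} | OUT={a, f}
  B3: | IN={} | OUT={}

Merge at B0: OUT[B0] = IN[B1] = {e, f}
Applying B0's transfer function to that OUT value gives IN[B0] (row B0 above).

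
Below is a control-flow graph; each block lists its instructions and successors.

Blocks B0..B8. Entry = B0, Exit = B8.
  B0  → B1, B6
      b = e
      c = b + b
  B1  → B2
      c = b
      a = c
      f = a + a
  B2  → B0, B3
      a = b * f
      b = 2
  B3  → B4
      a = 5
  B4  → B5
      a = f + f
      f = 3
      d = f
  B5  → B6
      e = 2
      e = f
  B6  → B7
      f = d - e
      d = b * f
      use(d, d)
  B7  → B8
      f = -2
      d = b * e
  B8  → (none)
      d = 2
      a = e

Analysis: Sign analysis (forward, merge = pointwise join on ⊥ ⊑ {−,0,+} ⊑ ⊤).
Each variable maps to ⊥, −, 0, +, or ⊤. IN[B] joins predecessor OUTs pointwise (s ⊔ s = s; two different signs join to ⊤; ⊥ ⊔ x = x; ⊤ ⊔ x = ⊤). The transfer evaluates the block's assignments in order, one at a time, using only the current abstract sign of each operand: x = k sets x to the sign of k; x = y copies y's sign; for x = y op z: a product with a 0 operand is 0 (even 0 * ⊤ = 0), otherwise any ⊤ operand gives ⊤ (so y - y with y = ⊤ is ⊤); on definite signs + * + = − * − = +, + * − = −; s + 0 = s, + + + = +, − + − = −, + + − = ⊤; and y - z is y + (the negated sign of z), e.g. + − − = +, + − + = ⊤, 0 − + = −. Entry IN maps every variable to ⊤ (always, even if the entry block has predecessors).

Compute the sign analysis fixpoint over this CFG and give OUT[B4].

Converged values:
  B0:  IN=(all ⊤)  OUT=(all ⊤)
  B1:  IN=(all ⊤)  OUT=(all ⊤)
  B2:  IN=(all ⊤)  OUT={b:+; rest ⊤}
  B3:  IN={b:+; rest ⊤}  OUT={a:+, b:+; rest ⊤}
  B4:  IN={a:+, b:+; rest ⊤}  OUT={b:+, d:+, f:+; rest ⊤}
  B5:  IN={b:+, d:+, f:+; rest ⊤}  OUT={b:+, d:+, e:+, f:+; rest ⊤}
  B6:  IN=(all ⊤)  OUT=(all ⊤)
  B7:  IN=(all ⊤)  OUT={f:-; rest ⊤}
  B8:  IN={f:-; rest ⊤}  OUT={d:+, f:-; rest ⊤}

Merge at B4: IN[B4] = OUT[B3] = {a: +, b: +, c: ⊤, d: ⊤, e: ⊤, f: ⊤}
Applying B4's transfer function to that IN value gives OUT[B4] (row B4 above).

Answer: {a: ⊤, b: +, c: ⊤, d: +, e: ⊤, f: +}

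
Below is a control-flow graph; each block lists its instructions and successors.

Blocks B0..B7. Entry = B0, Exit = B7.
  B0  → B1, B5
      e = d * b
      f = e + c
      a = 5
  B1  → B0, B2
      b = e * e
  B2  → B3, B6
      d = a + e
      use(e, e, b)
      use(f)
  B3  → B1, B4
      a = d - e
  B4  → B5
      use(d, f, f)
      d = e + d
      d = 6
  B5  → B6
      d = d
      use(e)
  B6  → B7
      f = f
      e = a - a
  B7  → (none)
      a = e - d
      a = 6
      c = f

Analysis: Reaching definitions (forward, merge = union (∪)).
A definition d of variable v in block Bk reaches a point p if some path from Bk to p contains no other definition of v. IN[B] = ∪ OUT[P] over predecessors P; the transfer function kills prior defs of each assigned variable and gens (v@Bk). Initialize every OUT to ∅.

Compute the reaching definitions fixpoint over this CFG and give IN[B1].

Answer: {a@B0, a@B3, b@B1, d@B2, e@B0, f@B0}

Trace:
Per-block solution:
  B0:  IN={a@B0, a@B3, b@B1, d@B2, e@B0, f@B0}  OUT={a@B0, b@B1, d@B2, e@B0, f@B0}
  B1:  IN={a@B0, a@B3, b@B1, d@B2, e@B0, f@B0}  OUT={a@B0, a@B3, b@B1, d@B2, e@B0, f@B0}
  B2:  IN={a@B0, a@B3, b@B1, d@B2, e@B0, f@B0}  OUT={a@B0, a@B3, b@B1, d@B2, e@B0, f@B0}
  B3:  IN={a@B0, a@B3, b@B1, d@B2, e@B0, f@B0}  OUT={a@B3, b@B1, d@B2, e@B0, f@B0}
  B4:  IN={a@B3, b@B1, d@B2, e@B0, f@B0}  OUT={a@B3, b@B1, d@B4, e@B0, f@B0}
  B5:  IN={a@B0, a@B3, b@B1, d@B2, d@B4, e@B0, f@B0}  OUT={a@B0, a@B3, b@B1, d@B5, e@B0, f@B0}
  B6:  IN={a@B0, a@B3, b@B1, d@B2, d@B5, e@B0, f@B0}  OUT={a@B0, a@B3, b@B1, d@B2, d@B5, e@B6, f@B6}
  B7:  IN={a@B0, a@B3, b@B1, d@B2, d@B5, e@B6, f@B6}  OUT={a@B7, b@B1, c@B7, d@B2, d@B5, e@B6, f@B6}

Merge at B1: IN[B1] = OUT[B0] ⊔ OUT[B3] = {a@B0, a@B3, b@B1, d@B2, e@B0, f@B0}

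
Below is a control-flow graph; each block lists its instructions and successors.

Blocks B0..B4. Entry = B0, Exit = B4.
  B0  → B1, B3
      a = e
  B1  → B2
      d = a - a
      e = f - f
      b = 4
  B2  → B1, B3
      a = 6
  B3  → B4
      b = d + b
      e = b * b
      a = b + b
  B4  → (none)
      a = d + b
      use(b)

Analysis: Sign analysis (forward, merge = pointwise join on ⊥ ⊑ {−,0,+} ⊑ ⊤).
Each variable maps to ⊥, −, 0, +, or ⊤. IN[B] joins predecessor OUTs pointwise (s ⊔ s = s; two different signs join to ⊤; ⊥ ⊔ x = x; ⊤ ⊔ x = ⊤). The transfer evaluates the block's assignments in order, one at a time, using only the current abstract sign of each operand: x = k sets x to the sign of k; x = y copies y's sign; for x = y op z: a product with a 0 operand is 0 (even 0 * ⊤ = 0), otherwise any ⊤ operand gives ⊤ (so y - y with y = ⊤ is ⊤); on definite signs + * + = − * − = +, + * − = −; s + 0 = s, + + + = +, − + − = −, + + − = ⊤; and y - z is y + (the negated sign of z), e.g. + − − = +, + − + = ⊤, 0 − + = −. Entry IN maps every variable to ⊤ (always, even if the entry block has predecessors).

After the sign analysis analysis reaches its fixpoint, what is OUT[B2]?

Fixpoint table:
  B0:   IN=(all ⊤)   OUT=(all ⊤)
  B1:   IN=(all ⊤)   OUT={b:+; rest ⊤}
  B2:   IN={b:+; rest ⊤}   OUT={a:+, b:+; rest ⊤}
  B3:   IN=(all ⊤)   OUT=(all ⊤)
  B4:   IN=(all ⊤)   OUT=(all ⊤)

Merge at B2: IN[B2] = OUT[B1] = {a: ⊤, b: +, c: ⊤, d: ⊤, e: ⊤, f: ⊤}
Applying B2's transfer function to that IN value gives OUT[B2] (row B2 above).

Answer: {a: +, b: +, c: ⊤, d: ⊤, e: ⊤, f: ⊤}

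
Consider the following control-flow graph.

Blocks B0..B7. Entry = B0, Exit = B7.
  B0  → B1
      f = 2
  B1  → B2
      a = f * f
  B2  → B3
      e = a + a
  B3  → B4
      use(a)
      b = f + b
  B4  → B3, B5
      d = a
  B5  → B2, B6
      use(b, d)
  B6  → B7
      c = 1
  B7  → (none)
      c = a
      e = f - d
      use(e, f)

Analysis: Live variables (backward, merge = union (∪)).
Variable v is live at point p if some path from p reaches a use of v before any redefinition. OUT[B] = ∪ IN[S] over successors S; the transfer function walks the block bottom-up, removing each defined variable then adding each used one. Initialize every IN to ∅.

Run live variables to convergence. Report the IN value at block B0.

Answer: {b}

Working:
Per-block solution:
  B0: | IN={b} | OUT={b, f}
  B1: | IN={b, f} | OUT={a, b, f}
  B2: | IN={a, b, f} | OUT={a, b, f}
  B3: | IN={a, b, f} | OUT={a, b, f}
  B4: | IN={a, b, f} | OUT={a, b, d, f}
  B5: | IN={a, b, d, f} | OUT={a, b, d, f}
  B6: | IN={a, d, f} | OUT={a, d, f}
  B7: | IN={a, d, f} | OUT={}

Merge at B0: OUT[B0] = IN[B1] = {b, f}
Applying B0's transfer function to that OUT value gives IN[B0] (row B0 above).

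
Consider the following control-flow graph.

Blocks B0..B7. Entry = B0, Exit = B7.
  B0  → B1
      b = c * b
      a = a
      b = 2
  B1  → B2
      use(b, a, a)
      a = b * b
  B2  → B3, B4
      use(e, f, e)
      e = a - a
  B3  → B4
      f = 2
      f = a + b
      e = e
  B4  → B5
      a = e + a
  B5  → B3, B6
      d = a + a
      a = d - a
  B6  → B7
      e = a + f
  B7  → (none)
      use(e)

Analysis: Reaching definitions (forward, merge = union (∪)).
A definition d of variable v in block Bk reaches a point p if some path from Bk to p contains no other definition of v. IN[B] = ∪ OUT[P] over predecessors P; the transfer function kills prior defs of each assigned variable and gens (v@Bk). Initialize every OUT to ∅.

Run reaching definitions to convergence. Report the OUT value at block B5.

Converged values:
  B0:  IN={}  OUT={a@B0, b@B0}
  B1:  IN={a@B0, b@B0}  OUT={a@B1, b@B0}
  B2:  IN={a@B1, b@B0}  OUT={a@B1, b@B0, e@B2}
  B3:  IN={a@B1, a@B5, b@B0, d@B5, e@B2, e@B3, f@B3}  OUT={a@B1, a@B5, b@B0, d@B5, e@B3, f@B3}
  B4:  IN={a@B1, a@B5, b@B0, d@B5, e@B2, e@B3, f@B3}  OUT={a@B4, b@B0, d@B5, e@B2, e@B3, f@B3}
  B5:  IN={a@B4, b@B0, d@B5, e@B2, e@B3, f@B3}  OUT={a@B5, b@B0, d@B5, e@B2, e@B3, f@B3}
  B6:  IN={a@B5, b@B0, d@B5, e@B2, e@B3, f@B3}  OUT={a@B5, b@B0, d@B5, e@B6, f@B3}
  B7:  IN={a@B5, b@B0, d@B5, e@B6, f@B3}  OUT={a@B5, b@B0, d@B5, e@B6, f@B3}

Merge at B5: IN[B5] = OUT[B4] = {a@B4, b@B0, d@B5, e@B2, e@B3, f@B3}
Applying B5's transfer function to that IN value gives OUT[B5] (row B5 above).

Answer: {a@B5, b@B0, d@B5, e@B2, e@B3, f@B3}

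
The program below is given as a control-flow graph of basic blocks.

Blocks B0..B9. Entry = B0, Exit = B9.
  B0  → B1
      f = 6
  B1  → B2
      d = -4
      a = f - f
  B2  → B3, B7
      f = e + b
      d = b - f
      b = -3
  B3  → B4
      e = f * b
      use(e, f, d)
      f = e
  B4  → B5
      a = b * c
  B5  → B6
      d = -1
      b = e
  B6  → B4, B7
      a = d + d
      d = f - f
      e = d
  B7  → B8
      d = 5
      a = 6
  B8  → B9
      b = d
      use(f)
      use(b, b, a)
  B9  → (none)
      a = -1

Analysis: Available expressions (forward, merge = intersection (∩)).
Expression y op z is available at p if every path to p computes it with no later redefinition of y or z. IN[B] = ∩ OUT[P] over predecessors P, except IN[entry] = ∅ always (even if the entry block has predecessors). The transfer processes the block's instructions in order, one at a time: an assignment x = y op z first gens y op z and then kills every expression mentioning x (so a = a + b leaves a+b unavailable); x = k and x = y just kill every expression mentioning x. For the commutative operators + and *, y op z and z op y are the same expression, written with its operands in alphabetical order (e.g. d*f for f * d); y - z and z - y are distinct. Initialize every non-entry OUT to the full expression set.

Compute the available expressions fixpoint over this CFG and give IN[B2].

Converged values:
  B0:   IN={}   OUT={}
  B1:   IN={}   OUT={f-f}
  B2:   IN={f-f}   OUT={}
  B3:   IN={}   OUT={}
  B4:   IN={}   OUT={b*c}
  B5:   IN={b*c}   OUT={}
  B6:   IN={}   OUT={f-f}
  B7:   IN={}   OUT={}
  B8:   IN={}   OUT={}
  B9:   IN={}   OUT={}

Merge at B2: IN[B2] = OUT[B1] = {f-f}

Answer: {f-f}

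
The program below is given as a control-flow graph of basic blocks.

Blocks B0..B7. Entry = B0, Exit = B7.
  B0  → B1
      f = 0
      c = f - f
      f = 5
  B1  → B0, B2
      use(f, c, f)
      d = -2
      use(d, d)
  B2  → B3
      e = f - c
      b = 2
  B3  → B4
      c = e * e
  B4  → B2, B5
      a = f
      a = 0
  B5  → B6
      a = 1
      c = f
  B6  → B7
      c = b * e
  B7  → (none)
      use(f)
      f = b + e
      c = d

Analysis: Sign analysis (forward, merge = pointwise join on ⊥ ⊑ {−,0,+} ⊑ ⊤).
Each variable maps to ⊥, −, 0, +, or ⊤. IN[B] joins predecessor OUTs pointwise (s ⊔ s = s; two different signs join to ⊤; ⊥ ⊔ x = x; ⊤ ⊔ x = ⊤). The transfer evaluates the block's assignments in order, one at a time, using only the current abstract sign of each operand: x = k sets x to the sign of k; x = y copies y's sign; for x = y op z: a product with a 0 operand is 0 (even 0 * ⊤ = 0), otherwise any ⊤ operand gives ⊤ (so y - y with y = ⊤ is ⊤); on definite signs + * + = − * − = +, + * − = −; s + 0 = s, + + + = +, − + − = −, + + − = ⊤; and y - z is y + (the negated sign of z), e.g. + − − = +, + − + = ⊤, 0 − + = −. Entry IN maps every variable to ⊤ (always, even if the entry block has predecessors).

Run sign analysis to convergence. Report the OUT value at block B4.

Answer: {a: 0, b: +, c: ⊤, d: -, e: ⊤, f: +}

Trace:
Per-block solution:
  B0:  IN=(all ⊤)  OUT={c:0, f:+; rest ⊤}
  B1:  IN={c:0, f:+; rest ⊤}  OUT={c:0, d:-, f:+; rest ⊤}
  B2:  IN={d:-, f:+; rest ⊤}  OUT={b:+, d:-, f:+; rest ⊤}
  B3:  IN={b:+, d:-, f:+; rest ⊤}  OUT={b:+, d:-, f:+; rest ⊤}
  B4:  IN={b:+, d:-, f:+; rest ⊤}  OUT={a:0, b:+, d:-, f:+; rest ⊤}
  B5:  IN={a:0, b:+, d:-, f:+; rest ⊤}  OUT={a:+, b:+, c:+, d:-, f:+; rest ⊤}
  B6:  IN={a:+, b:+, c:+, d:-, f:+; rest ⊤}  OUT={a:+, b:+, d:-, f:+; rest ⊤}
  B7:  IN={a:+, b:+, d:-, f:+; rest ⊤}  OUT={a:+, b:+, c:-, d:-; rest ⊤}

Merge at B4: IN[B4] = OUT[B3] = {a: ⊤, b: +, c: ⊤, d: -, e: ⊤, f: +}
Applying B4's transfer function to that IN value gives OUT[B4] (row B4 above).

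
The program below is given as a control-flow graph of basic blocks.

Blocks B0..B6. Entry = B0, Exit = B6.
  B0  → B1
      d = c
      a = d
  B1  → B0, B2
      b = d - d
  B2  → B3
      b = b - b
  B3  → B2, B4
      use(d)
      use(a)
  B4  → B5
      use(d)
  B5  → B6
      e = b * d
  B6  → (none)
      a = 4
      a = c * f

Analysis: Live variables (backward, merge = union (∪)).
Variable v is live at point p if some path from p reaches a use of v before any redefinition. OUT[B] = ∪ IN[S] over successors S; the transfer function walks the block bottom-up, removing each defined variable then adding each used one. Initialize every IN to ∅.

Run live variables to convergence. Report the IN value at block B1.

Answer: {a, c, d, f}

Trace:
Fixpoint table:
  B0: | IN={c, f} | OUT={a, c, d, f}
  B1: | IN={a, c, d, f} | OUT={a, b, c, d, f}
  B2: | IN={a, b, c, d, f} | OUT={a, b, c, d, f}
  B3: | IN={a, b, c, d, f} | OUT={a, b, c, d, f}
  B4: | IN={b, c, d, f} | OUT={b, c, d, f}
  B5: | IN={b, c, d, f} | OUT={c, f}
  B6: | IN={c, f} | OUT={}

Merge at B1: OUT[B1] = IN[B0] ⊔ IN[B2] = {a, b, c, d, f}
Applying B1's transfer function to that OUT value gives IN[B1] (row B1 above).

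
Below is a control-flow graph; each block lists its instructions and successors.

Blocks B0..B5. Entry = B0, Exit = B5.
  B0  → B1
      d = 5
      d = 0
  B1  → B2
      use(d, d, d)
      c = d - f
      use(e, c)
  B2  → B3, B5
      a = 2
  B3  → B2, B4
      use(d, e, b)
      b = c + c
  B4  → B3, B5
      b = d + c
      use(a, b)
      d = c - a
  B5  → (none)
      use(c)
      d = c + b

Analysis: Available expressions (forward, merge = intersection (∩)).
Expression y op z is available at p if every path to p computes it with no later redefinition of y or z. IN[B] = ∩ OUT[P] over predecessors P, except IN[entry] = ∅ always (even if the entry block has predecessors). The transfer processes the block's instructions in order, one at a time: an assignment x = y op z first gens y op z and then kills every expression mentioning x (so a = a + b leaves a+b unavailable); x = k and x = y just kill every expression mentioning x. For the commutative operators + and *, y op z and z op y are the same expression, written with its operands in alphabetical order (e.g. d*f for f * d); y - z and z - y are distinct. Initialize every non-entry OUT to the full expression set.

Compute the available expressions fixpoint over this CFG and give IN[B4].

Answer: {c+c}

Working:
Converged values:
  B0: | IN={} | OUT={}
  B1: | IN={} | OUT={d-f}
  B2: | IN={} | OUT={}
  B3: | IN={} | OUT={c+c}
  B4: | IN={c+c} | OUT={c+c, c-a}
  B5: | IN={} | OUT={b+c}

Merge at B4: IN[B4] = OUT[B3] = {c+c}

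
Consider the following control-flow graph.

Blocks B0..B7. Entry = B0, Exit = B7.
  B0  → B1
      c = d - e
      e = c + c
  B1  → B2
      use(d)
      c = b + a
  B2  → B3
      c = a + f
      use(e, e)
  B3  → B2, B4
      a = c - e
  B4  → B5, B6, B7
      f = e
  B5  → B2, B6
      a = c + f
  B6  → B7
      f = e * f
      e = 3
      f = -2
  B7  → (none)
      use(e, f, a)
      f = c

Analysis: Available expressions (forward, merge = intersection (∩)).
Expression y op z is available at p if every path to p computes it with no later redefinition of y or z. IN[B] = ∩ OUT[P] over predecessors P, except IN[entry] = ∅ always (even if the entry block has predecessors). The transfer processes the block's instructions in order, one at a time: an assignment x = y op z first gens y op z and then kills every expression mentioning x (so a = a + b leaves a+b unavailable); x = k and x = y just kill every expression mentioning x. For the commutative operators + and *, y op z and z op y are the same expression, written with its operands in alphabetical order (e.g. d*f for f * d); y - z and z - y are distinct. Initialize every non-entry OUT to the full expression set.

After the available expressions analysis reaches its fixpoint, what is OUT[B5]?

Fixpoint table:
  B0:   IN={}   OUT={c+c}
  B1:   IN={c+c}   OUT={a+b}
  B2:   IN={}   OUT={a+f}
  B3:   IN={a+f}   OUT={c-e}
  B4:   IN={c-e}   OUT={c-e}
  B5:   IN={c-e}   OUT={c+f, c-e}
  B6:   IN={c-e}   OUT={}
  B7:   IN={}   OUT={}

Merge at B5: IN[B5] = OUT[B4] = {c-e}
Applying B5's transfer function to that IN value gives OUT[B5] (row B5 above).

Answer: {c+f, c-e}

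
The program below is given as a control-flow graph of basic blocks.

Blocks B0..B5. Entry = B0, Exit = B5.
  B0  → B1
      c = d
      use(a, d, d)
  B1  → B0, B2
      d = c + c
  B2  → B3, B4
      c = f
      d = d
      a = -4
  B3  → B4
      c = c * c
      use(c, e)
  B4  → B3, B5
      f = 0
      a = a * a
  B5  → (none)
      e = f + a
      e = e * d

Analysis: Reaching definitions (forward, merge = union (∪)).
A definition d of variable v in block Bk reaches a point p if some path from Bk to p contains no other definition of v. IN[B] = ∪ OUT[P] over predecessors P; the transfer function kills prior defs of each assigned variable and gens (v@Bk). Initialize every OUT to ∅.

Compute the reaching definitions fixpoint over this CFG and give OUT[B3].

Answer: {a@B2, a@B4, c@B3, d@B2, f@B4}

Working:
Converged values:
  B0:  IN={c@B0, d@B1}  OUT={c@B0, d@B1}
  B1:  IN={c@B0, d@B1}  OUT={c@B0, d@B1}
  B2:  IN={c@B0, d@B1}  OUT={a@B2, c@B2, d@B2}
  B3:  IN={a@B2, a@B4, c@B2, c@B3, d@B2, f@B4}  OUT={a@B2, a@B4, c@B3, d@B2, f@B4}
  B4:  IN={a@B2, a@B4, c@B2, c@B3, d@B2, f@B4}  OUT={a@B4, c@B2, c@B3, d@B2, f@B4}
  B5:  IN={a@B4, c@B2, c@B3, d@B2, f@B4}  OUT={a@B4, c@B2, c@B3, d@B2, e@B5, f@B4}

Merge at B3: IN[B3] = OUT[B2] ⊔ OUT[B4] = {a@B2, a@B4, c@B2, c@B3, d@B2, f@B4}
Applying B3's transfer function to that IN value gives OUT[B3] (row B3 above).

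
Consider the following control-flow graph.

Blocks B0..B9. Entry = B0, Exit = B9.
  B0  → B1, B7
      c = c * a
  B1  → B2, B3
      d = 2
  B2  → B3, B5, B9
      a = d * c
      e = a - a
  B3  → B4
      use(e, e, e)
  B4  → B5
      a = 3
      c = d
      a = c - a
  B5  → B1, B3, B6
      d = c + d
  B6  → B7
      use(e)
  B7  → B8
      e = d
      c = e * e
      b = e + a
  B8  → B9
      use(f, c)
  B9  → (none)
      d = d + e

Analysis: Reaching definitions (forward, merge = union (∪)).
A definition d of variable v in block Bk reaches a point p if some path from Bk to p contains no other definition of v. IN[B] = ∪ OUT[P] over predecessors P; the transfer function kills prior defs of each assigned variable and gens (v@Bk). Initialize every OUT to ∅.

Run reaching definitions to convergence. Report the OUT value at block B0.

Answer: {c@B0}

Derivation:
Fixpoint table:
  B0: | IN={} | OUT={c@B0}
  B1: | IN={a@B2, a@B4, c@B0, c@B4, d@B5, e@B2} | OUT={a@B2, a@B4, c@B0, c@B4, d@B1, e@B2}
  B2: | IN={a@B2, a@B4, c@B0, c@B4, d@B1, e@B2} | OUT={a@B2, c@B0, c@B4, d@B1, e@B2}
  B3: | IN={a@B2, a@B4, c@B0, c@B4, d@B1, d@B5, e@B2} | OUT={a@B2, a@B4, c@B0, c@B4, d@B1, d@B5, e@B2}
  B4: | IN={a@B2, a@B4, c@B0, c@B4, d@B1, d@B5, e@B2} | OUT={a@B4, c@B4, d@B1, d@B5, e@B2}
  B5: | IN={a@B2, a@B4, c@B0, c@B4, d@B1, d@B5, e@B2} | OUT={a@B2, a@B4, c@B0, c@B4, d@B5, e@B2}
  B6: | IN={a@B2, a@B4, c@B0, c@B4, d@B5, e@B2} | OUT={a@B2, a@B4, c@B0, c@B4, d@B5, e@B2}
  B7: | IN={a@B2, a@B4, c@B0, c@B4, d@B5, e@B2} | OUT={a@B2, a@B4, b@B7, c@B7, d@B5, e@B7}
  B8: | IN={a@B2, a@B4, b@B7, c@B7, d@B5, e@B7} | OUT={a@B2, a@B4, b@B7, c@B7, d@B5, e@B7}
  B9: | IN={a@B2, a@B4, b@B7, c@B0, c@B4, c@B7, d@B1, d@B5, e@B2, e@B7} | OUT={a@B2, a@B4, b@B7, c@B0, c@B4, c@B7, d@B9, e@B2, e@B7}

B0 is the boundary node: IN[B0] = {}
Applying B0's transfer function to that IN value gives OUT[B0] (row B0 above).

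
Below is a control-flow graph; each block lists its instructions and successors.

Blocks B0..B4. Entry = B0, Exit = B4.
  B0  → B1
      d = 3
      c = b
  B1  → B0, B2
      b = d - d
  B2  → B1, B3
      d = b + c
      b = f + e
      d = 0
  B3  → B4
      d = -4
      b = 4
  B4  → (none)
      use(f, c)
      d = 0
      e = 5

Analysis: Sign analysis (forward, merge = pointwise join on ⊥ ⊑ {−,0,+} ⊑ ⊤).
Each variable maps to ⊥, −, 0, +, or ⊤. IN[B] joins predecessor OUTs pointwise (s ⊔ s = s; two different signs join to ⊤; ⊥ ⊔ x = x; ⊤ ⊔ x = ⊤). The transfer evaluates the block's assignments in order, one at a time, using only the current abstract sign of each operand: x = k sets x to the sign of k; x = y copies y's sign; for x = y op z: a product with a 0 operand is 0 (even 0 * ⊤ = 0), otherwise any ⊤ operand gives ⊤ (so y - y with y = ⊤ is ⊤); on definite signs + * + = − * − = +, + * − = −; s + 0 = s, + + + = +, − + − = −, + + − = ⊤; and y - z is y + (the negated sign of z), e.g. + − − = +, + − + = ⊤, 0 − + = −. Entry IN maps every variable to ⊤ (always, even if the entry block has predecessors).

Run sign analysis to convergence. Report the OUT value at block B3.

Answer: {a: ⊤, b: +, c: ⊤, d: -, e: ⊤, f: ⊤}

Derivation:
Per-block solution:
  B0:   IN=(all ⊤)   OUT={d:+; rest ⊤}
  B1:   IN=(all ⊤)   OUT=(all ⊤)
  B2:   IN=(all ⊤)   OUT={d:0; rest ⊤}
  B3:   IN={d:0; rest ⊤}   OUT={b:+, d:-; rest ⊤}
  B4:   IN={b:+, d:-; rest ⊤}   OUT={b:+, d:0, e:+; rest ⊤}

Merge at B3: IN[B3] = OUT[B2] = {a: ⊤, b: ⊤, c: ⊤, d: 0, e: ⊤, f: ⊤}
Applying B3's transfer function to that IN value gives OUT[B3] (row B3 above).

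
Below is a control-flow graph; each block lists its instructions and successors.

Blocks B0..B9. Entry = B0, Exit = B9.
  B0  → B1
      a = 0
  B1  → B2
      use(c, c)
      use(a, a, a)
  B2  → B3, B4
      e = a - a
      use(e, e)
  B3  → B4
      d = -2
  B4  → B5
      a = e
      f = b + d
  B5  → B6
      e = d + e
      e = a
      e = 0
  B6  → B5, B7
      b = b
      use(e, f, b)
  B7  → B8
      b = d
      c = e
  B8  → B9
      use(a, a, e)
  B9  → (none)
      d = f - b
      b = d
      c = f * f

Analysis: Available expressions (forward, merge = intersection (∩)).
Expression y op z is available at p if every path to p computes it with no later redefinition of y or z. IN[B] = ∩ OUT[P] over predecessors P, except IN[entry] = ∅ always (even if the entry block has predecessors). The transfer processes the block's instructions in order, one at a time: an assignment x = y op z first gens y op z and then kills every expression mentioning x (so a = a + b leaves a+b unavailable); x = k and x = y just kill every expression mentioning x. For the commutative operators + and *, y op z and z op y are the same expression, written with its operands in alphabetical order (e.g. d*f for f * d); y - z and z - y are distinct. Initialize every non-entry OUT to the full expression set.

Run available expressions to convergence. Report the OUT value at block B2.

Answer: {a-a}

Working:
Converged values:
  B0:  IN={}  OUT={}
  B1:  IN={}  OUT={}
  B2:  IN={}  OUT={a-a}
  B3:  IN={a-a}  OUT={a-a}
  B4:  IN={a-a}  OUT={b+d}
  B5:  IN={}  OUT={}
  B6:  IN={}  OUT={}
  B7:  IN={}  OUT={}
  B8:  IN={}  OUT={}
  B9:  IN={}  OUT={f*f}

Merge at B2: IN[B2] = OUT[B1] = {}
Applying B2's transfer function to that IN value gives OUT[B2] (row B2 above).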